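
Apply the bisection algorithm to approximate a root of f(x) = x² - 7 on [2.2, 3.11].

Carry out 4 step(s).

f(x) = x² - 7
Initial interval: [2.2, 3.11]

Iteration 1:
  c_1 = (2.200000 + 3.110000)/2 = 2.655000
  f(c_1) = f(2.655000) = 0.049025
  f(a) × f(c) < 0, new interval: [2.200000, 2.655000]
Iteration 2:
  c_2 = (2.200000 + 2.655000)/2 = 2.427500
  f(c_2) = f(2.427500) = -1.107244
  f(a) × f(c) ≥ 0, new interval: [2.427500, 2.655000]
Iteration 3:
  c_3 = (2.427500 + 2.655000)/2 = 2.541250
  f(c_3) = f(2.541250) = -0.542048
  f(a) × f(c) ≥ 0, new interval: [2.541250, 2.655000]
Iteration 4:
  c_4 = (2.541250 + 2.655000)/2 = 2.598125
  f(c_4) = f(2.598125) = -0.249746
  f(a) × f(c) ≥ 0, new interval: [2.598125, 2.655000]

After 4 iteration(s), the approximation is c_4 = 2.598125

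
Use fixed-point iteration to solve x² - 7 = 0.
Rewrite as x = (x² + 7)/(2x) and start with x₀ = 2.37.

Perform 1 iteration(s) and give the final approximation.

Equation: x² - 7 = 0
Fixed-point form: x = (x² + 7)/(2x)
x₀ = 2.37

x_1 = g(2.370000) = 2.661793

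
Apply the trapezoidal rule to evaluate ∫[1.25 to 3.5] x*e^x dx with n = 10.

f(x) = x*e^x
a = 1.25, b = 3.5, n = 10
h = (b - a)/n = 0.225000

Trapezoidal rule: (h/2)[f(x₀) + 2f(x₁) + 2f(x₂) + ... + f(xₙ)]

x_0 = 1.2500, f(x_0) = 4.362929, coefficient = 1
x_1 = 1.4750, f(x_1) = 6.447278, coefficient = 2
x_2 = 1.7000, f(x_2) = 9.305711, coefficient = 2
x_3 = 1.9250, f(x_3) = 13.196161, coefficient = 2
x_4 = 2.1500, f(x_4) = 18.457446, coefficient = 2
x_5 = 2.3750, f(x_5) = 25.533656, coefficient = 2
x_6 = 2.6000, f(x_6) = 35.005719, coefficient = 2
x_7 = 2.8250, f(x_7) = 47.632170, coefficient = 2
x_8 = 3.0500, f(x_8) = 64.401800, coefficient = 2
x_9 = 3.2750, f(x_9) = 86.601563, coefficient = 2
x_10 = 3.5000, f(x_10) = 115.904082, coefficient = 1

I ≈ (0.225000/2) × 733.430018 = 82.510877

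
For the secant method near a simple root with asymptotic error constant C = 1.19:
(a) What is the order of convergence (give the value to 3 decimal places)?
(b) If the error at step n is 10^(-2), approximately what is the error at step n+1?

(a) Secant method has superlinear convergence with order φ = (1+√5)/2 ≈ 1.618.
    This means |e_{n+1}| ≈ C|e_n|^1.618.

(b) With |e_n| = 10^(-2) and C = 1.19:
    |e_{n+1}| ≈ 1.19 × (10^(-2))^1.618 = 1.19 × 10^(-3.24)

(a) ≈ 1.618 (golden ratio); (b) |e_{n+1}| ≈ 6.910e-04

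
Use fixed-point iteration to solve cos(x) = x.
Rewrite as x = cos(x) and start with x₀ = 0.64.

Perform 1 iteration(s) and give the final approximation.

Equation: cos(x) = x
Fixed-point form: x = cos(x)
x₀ = 0.64

x_1 = g(0.640000) = 0.802096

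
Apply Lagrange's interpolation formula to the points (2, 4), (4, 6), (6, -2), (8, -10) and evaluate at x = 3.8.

Lagrange interpolation formula:
P(x) = Σ yᵢ × Lᵢ(x)
where Lᵢ(x) = Π_{j≠i} (x - xⱼ)/(xᵢ - xⱼ)

L_0(3.8) = (3.8 - 4)/(2 - 4) × (3.8 - 6)/(2 - 6) × (3.8 - 8)/(2 - 8) = 0.038500
L_1(3.8) = (3.8 - 2)/(4 - 2) × (3.8 - 6)/(4 - 6) × (3.8 - 8)/(4 - 8) = 1.039500
L_2(3.8) = (3.8 - 2)/(6 - 2) × (3.8 - 4)/(6 - 4) × (3.8 - 8)/(6 - 8) = -0.094500
L_3(3.8) = (3.8 - 2)/(8 - 2) × (3.8 - 4)/(8 - 4) × (3.8 - 6)/(8 - 6) = 0.016500

P(3.8) = 4×L_0(3.8) + 6×L_1(3.8) + (-2)×L_2(3.8) + (-10)×L_3(3.8)
P(3.8) = 6.415000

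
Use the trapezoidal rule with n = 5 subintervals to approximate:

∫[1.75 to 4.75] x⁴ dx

f(x) = x⁴
a = 1.75, b = 4.75, n = 5
h = (b - a)/n = 0.600000

Trapezoidal rule: (h/2)[f(x₀) + 2f(x₁) + 2f(x₂) + ... + f(xₙ)]

x_0 = 1.7500, f(x_0) = 9.378906, coefficient = 1
x_1 = 2.3500, f(x_1) = 30.498006, coefficient = 2
x_2 = 2.9500, f(x_2) = 75.733506, coefficient = 2
x_3 = 3.5500, f(x_3) = 158.823006, coefficient = 2
x_4 = 4.1500, f(x_4) = 296.614506, coefficient = 2
x_5 = 4.7500, f(x_5) = 509.066406, coefficient = 1

I ≈ (0.600000/2) × 1641.783363 = 492.535009
Exact value: 480.330469
Error: 12.204540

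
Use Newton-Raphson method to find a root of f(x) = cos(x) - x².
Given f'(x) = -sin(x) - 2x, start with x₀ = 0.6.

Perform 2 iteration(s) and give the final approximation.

f(x) = cos(x) - x²
f'(x) = -sin(x) - 2x
x₀ = 0.6

Newton-Raphson formula: x_{n+1} = x_n - f(x_n)/f'(x_n)

Iteration 1:
  f(0.600000) = 0.465336
  f'(0.600000) = -1.764642
  x_1 = 0.600000 - 0.465336/(-1.764642) = 0.863700
Iteration 2:
  f(0.863700) = -0.096348
  f'(0.863700) = -2.487650
  x_2 = 0.863700 - (-0.096348)/(-2.487650) = 0.824969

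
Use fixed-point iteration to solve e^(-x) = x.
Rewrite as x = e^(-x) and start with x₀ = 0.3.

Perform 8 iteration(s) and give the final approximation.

Equation: e^(-x) = x
Fixed-point form: x = e^(-x)
x₀ = 0.3

x_1 = g(0.300000) = 0.740818
x_2 = g(0.740818) = 0.476724
x_3 = g(0.476724) = 0.620814
x_4 = g(0.620814) = 0.537507
x_5 = g(0.537507) = 0.584203
x_6 = g(0.584203) = 0.557550
x_7 = g(0.557550) = 0.572610
x_8 = g(0.572610) = 0.564051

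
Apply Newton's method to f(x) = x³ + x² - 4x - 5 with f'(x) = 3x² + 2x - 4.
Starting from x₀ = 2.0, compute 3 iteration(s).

f(x) = x³ + x² - 4x - 5
f'(x) = 3x² + 2x - 4
x₀ = 2.0

Newton-Raphson formula: x_{n+1} = x_n - f(x_n)/f'(x_n)

Iteration 1:
  f(2.000000) = -1.000000
  f'(2.000000) = 12.000000
  x_1 = 2.000000 - (-1.000000)/12.000000 = 2.083333
Iteration 2:
  f(2.083333) = 0.049190
  f'(2.083333) = 13.187500
  x_2 = 2.083333 - 0.049190/13.187500 = 2.079603
Iteration 3:
  f(2.079603) = 0.000101
  f'(2.079603) = 13.133456
  x_3 = 2.079603 - 0.000101/13.133456 = 2.079596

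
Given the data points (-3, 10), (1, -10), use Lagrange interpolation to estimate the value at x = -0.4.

Lagrange interpolation formula:
P(x) = Σ yᵢ × Lᵢ(x)
where Lᵢ(x) = Π_{j≠i} (x - xⱼ)/(xᵢ - xⱼ)

L_0(-0.4) = (-0.4 - 1)/(-3 - 1) = 0.350000
L_1(-0.4) = (-0.4 - (-3))/(1 - (-3)) = 0.650000

P(-0.4) = 10×L_0(-0.4) + (-10)×L_1(-0.4)
P(-0.4) = -3.000000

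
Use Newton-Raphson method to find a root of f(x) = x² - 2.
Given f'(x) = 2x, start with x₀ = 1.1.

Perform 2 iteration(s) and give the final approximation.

f(x) = x² - 2
f'(x) = 2x
x₀ = 1.1

Newton-Raphson formula: x_{n+1} = x_n - f(x_n)/f'(x_n)

Iteration 1:
  f(1.100000) = -0.790000
  f'(1.100000) = 2.200000
  x_1 = 1.100000 - (-0.790000)/2.200000 = 1.459091
Iteration 2:
  f(1.459091) = 0.128946
  f'(1.459091) = 2.918182
  x_2 = 1.459091 - 0.128946/2.918182 = 1.414904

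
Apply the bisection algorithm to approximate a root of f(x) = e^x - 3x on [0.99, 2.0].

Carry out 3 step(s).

f(x) = e^x - 3x
Initial interval: [0.99, 2.0]

Iteration 1:
  c_1 = (0.990000 + 2.000000)/2 = 1.495000
  f(c_1) = f(1.495000) = -0.025663
  f(a) × f(c) ≥ 0, new interval: [1.495000, 2.000000]
Iteration 2:
  c_2 = (1.495000 + 2.000000)/2 = 1.747500
  f(c_2) = f(1.747500) = 0.497734
  f(a) × f(c) < 0, new interval: [1.495000, 1.747500]
Iteration 3:
  c_3 = (1.495000 + 1.747500)/2 = 1.621250
  f(c_3) = f(1.621250) = 0.195661
  f(a) × f(c) < 0, new interval: [1.495000, 1.621250]

After 3 iteration(s), the approximation is c_3 = 1.621250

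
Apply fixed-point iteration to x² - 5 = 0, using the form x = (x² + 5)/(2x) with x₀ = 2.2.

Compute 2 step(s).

Equation: x² - 5 = 0
Fixed-point form: x = (x² + 5)/(2x)
x₀ = 2.2

x_1 = g(2.200000) = 2.236364
x_2 = g(2.236364) = 2.236068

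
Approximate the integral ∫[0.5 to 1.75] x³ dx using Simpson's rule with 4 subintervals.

f(x) = x³
a = 0.5, b = 1.75, n = 4
h = (b - a)/n = 0.312500

Simpson's rule: (h/3)[f(x₀) + 4f(x₁) + 2f(x₂) + ... + f(xₙ)]

x_0 = 0.5000, f(x_0) = 0.125000, coefficient = 1
x_1 = 0.8125, f(x_1) = 0.536377, coefficient = 4
x_2 = 1.1250, f(x_2) = 1.423828, coefficient = 2
x_3 = 1.4375, f(x_3) = 2.970459, coefficient = 4
x_4 = 1.7500, f(x_4) = 5.359375, coefficient = 1

I ≈ (0.312500/3) × 22.359375 = 2.329102
Exact value: 2.329102
Error: 0.000000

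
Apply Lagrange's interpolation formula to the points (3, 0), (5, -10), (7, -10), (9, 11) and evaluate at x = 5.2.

Lagrange interpolation formula:
P(x) = Σ yᵢ × Lᵢ(x)
where Lᵢ(x) = Π_{j≠i} (x - xⱼ)/(xᵢ - xⱼ)

L_0(5.2) = (5.2 - 5)/(3 - 5) × (5.2 - 7)/(3 - 7) × (5.2 - 9)/(3 - 9) = -0.028500
L_1(5.2) = (5.2 - 3)/(5 - 3) × (5.2 - 7)/(5 - 7) × (5.2 - 9)/(5 - 9) = 0.940500
L_2(5.2) = (5.2 - 3)/(7 - 3) × (5.2 - 5)/(7 - 5) × (5.2 - 9)/(7 - 9) = 0.104500
L_3(5.2) = (5.2 - 3)/(9 - 3) × (5.2 - 5)/(9 - 5) × (5.2 - 7)/(9 - 7) = -0.016500

P(5.2) = 0×L_0(5.2) + (-10)×L_1(5.2) + (-10)×L_2(5.2) + 11×L_3(5.2)
P(5.2) = -10.631500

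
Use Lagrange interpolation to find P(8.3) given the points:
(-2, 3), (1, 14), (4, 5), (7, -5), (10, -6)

Lagrange interpolation formula:
P(x) = Σ yᵢ × Lᵢ(x)
where Lᵢ(x) = Π_{j≠i} (x - xⱼ)/(xᵢ - xⱼ)

L_0(8.3) = (8.3 - 1)/(-2 - 1) × (8.3 - 4)/(-2 - 4) × (8.3 - 7)/(-2 - 7) × (8.3 - 10)/(-2 - 10) = -0.035685
L_1(8.3) = (8.3 - (-2))/(1 - (-2)) × (8.3 - 4)/(1 - 4) × (8.3 - 7)/(1 - 7) × (8.3 - 10)/(1 - 10) = 0.201401
L_2(8.3) = (8.3 - (-2))/(4 - (-2)) × (8.3 - 1)/(4 - 1) × (8.3 - 7)/(4 - 7) × (8.3 - 10)/(4 - 10) = -0.512870
L_3(8.3) = (8.3 - (-2))/(7 - (-2)) × (8.3 - 1)/(7 - 1) × (8.3 - 4)/(7 - 4) × (8.3 - 10)/(7 - 10) = 1.130944
L_4(8.3) = (8.3 - (-2))/(10 - (-2)) × (8.3 - 1)/(10 - 1) × (8.3 - 4)/(10 - 4) × (8.3 - 7)/(10 - 7) = 0.216210

P(8.3) = 3×L_0(8.3) + 14×L_1(8.3) + 5×L_2(8.3) + (-5)×L_3(8.3) + (-6)×L_4(8.3)
P(8.3) = -6.803772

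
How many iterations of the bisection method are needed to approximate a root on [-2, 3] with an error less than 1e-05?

We need (b-a)/2^n ≤ 1e-05
(3 - (-2))/2^n ≤ 1e-05
5/2^n ≤ 1e-05
2^n ≥ 500000
n ≥ log₂(500000) = 18.93
n ≥ 19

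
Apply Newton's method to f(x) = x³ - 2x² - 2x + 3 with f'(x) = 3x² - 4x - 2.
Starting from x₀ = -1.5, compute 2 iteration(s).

f(x) = x³ - 2x² - 2x + 3
f'(x) = 3x² - 4x - 2
x₀ = -1.5

Newton-Raphson formula: x_{n+1} = x_n - f(x_n)/f'(x_n)

Iteration 1:
  f(-1.500000) = -1.875000
  f'(-1.500000) = 10.750000
  x_1 = -1.500000 - (-1.875000)/10.750000 = -1.325581
Iteration 2:
  f(-1.325581) = -0.192436
  f'(-1.325581) = 8.573824
  x_2 = -1.325581 - (-0.192436)/8.573824 = -1.303137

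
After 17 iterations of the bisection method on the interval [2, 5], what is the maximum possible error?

Bisection error bound: |error| ≤ (b-a)/2^n
|error| ≤ (5 - 2)/2^17 = 3/2^17
|error| ≤ 0.0000228882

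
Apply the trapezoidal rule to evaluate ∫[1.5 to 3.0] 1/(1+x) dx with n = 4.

f(x) = 1/(1+x)
a = 1.5, b = 3.0, n = 4
h = (b - a)/n = 0.375000

Trapezoidal rule: (h/2)[f(x₀) + 2f(x₁) + 2f(x₂) + ... + f(xₙ)]

x_0 = 1.5000, f(x_0) = 0.400000, coefficient = 1
x_1 = 1.8750, f(x_1) = 0.347826, coefficient = 2
x_2 = 2.2500, f(x_2) = 0.307692, coefficient = 2
x_3 = 2.6250, f(x_3) = 0.275862, coefficient = 2
x_4 = 3.0000, f(x_4) = 0.250000, coefficient = 1

I ≈ (0.375000/2) × 2.512761 = 0.471143
Exact value: 0.470004
Error: 0.001139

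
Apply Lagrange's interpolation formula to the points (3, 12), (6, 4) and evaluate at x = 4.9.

Lagrange interpolation formula:
P(x) = Σ yᵢ × Lᵢ(x)
where Lᵢ(x) = Π_{j≠i} (x - xⱼ)/(xᵢ - xⱼ)

L_0(4.9) = (4.9 - 6)/(3 - 6) = 0.366667
L_1(4.9) = (4.9 - 3)/(6 - 3) = 0.633333

P(4.9) = 12×L_0(4.9) + 4×L_1(4.9)
P(4.9) = 6.933333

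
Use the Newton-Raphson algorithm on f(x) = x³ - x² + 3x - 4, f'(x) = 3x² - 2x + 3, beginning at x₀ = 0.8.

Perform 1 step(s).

f(x) = x³ - x² + 3x - 4
f'(x) = 3x² - 2x + 3
x₀ = 0.8

Newton-Raphson formula: x_{n+1} = x_n - f(x_n)/f'(x_n)

Iteration 1:
  f(0.800000) = -1.728000
  f'(0.800000) = 3.320000
  x_1 = 0.800000 - (-1.728000)/3.320000 = 1.320482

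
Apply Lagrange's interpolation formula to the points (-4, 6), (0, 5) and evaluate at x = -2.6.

Lagrange interpolation formula:
P(x) = Σ yᵢ × Lᵢ(x)
where Lᵢ(x) = Π_{j≠i} (x - xⱼ)/(xᵢ - xⱼ)

L_0(-2.6) = (-2.6 - 0)/(-4 - 0) = 0.650000
L_1(-2.6) = (-2.6 - (-4))/(0 - (-4)) = 0.350000

P(-2.6) = 6×L_0(-2.6) + 5×L_1(-2.6)
P(-2.6) = 5.650000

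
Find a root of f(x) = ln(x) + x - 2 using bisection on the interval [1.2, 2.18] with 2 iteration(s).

f(x) = ln(x) + x - 2
Initial interval: [1.2, 2.18]

Iteration 1:
  c_1 = (1.200000 + 2.180000)/2 = 1.690000
  f(c_1) = f(1.690000) = 0.214729
  f(a) × f(c) < 0, new interval: [1.200000, 1.690000]
Iteration 2:
  c_2 = (1.200000 + 1.690000)/2 = 1.445000
  f(c_2) = f(1.445000) = -0.186891
  f(a) × f(c) ≥ 0, new interval: [1.445000, 1.690000]

After 2 iteration(s), the approximation is c_2 = 1.445000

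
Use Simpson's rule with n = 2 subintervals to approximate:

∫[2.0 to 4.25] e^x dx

f(x) = e^x
a = 2.0, b = 4.25, n = 2
h = (b - a)/n = 1.125000

Simpson's rule: (h/3)[f(x₀) + 4f(x₁) + 2f(x₂) + ... + f(xₙ)]

x_0 = 2.0000, f(x_0) = 7.389056, coefficient = 1
x_1 = 3.1250, f(x_1) = 22.759895, coefficient = 4
x_2 = 4.2500, f(x_2) = 70.105412, coefficient = 1

I ≈ (1.125000/3) × 168.534049 = 63.200268
Exact value: 62.716356
Error: 0.483912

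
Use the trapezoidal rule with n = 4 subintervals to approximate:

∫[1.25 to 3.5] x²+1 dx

f(x) = x²+1
a = 1.25, b = 3.5, n = 4
h = (b - a)/n = 0.562500

Trapezoidal rule: (h/2)[f(x₀) + 2f(x₁) + 2f(x₂) + ... + f(xₙ)]

x_0 = 1.2500, f(x_0) = 2.562500, coefficient = 1
x_1 = 1.8125, f(x_1) = 4.285156, coefficient = 2
x_2 = 2.3750, f(x_2) = 6.640625, coefficient = 2
x_3 = 2.9375, f(x_3) = 9.628906, coefficient = 2
x_4 = 3.5000, f(x_4) = 13.250000, coefficient = 1

I ≈ (0.562500/2) × 56.921875 = 16.009277
Exact value: 15.890625
Error: 0.118652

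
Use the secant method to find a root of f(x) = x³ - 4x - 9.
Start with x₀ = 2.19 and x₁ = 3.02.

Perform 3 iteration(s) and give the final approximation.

f(x) = x³ - 4x - 9
x₀ = 2.19, x₁ = 3.02

Secant formula: x_{n+1} = x_n - f(x_n)(x_n - x_{n-1})/(f(x_n) - f(x_{n-1}))

Iteration 1:
  f(2.190000) = -7.256541
  f(3.020000) = 6.463608
  x_2 = 3.020000 - 6.463608×(3.020000 - 2.190000)/(6.463608 - (-7.256541))
       = 2.628984
Iteration 2:
  f(3.020000) = 6.463608
  f(2.628984) = -1.345560
  x_3 = 2.628984 - (-1.345560)×(2.628984 - 3.020000)/(-1.345560 - 6.463608)
       = 2.696358
Iteration 3:
  f(2.628984) = -1.345560
  f(2.696358) = -0.181971
  x_4 = 2.696358 - (-0.181971)×(2.696358 - 2.628984)/(-0.181971 - (-1.345560))
       = 2.706895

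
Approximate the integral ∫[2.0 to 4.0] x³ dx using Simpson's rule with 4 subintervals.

f(x) = x³
a = 2.0, b = 4.0, n = 4
h = (b - a)/n = 0.500000

Simpson's rule: (h/3)[f(x₀) + 4f(x₁) + 2f(x₂) + ... + f(xₙ)]

x_0 = 2.0000, f(x_0) = 8.000000, coefficient = 1
x_1 = 2.5000, f(x_1) = 15.625000, coefficient = 4
x_2 = 3.0000, f(x_2) = 27.000000, coefficient = 2
x_3 = 3.5000, f(x_3) = 42.875000, coefficient = 4
x_4 = 4.0000, f(x_4) = 64.000000, coefficient = 1

I ≈ (0.500000/3) × 360.000000 = 60.000000
Exact value: 60.000000
Error: 0.000000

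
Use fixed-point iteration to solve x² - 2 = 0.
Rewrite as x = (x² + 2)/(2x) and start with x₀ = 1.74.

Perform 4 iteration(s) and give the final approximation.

Equation: x² - 2 = 0
Fixed-point form: x = (x² + 2)/(2x)
x₀ = 1.74

x_1 = g(1.740000) = 1.444713
x_2 = g(1.444713) = 1.414535
x_3 = g(1.414535) = 1.414214
x_4 = g(1.414214) = 1.414214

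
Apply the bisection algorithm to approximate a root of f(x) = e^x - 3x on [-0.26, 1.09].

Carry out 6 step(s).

f(x) = e^x - 3x
Initial interval: [-0.26, 1.09]

Iteration 1:
  c_1 = (-0.260000 + 1.090000)/2 = 0.415000
  f(c_1) = f(0.415000) = 0.269371
  f(a) × f(c) ≥ 0, new interval: [0.415000, 1.090000]
Iteration 2:
  c_2 = (0.415000 + 1.090000)/2 = 0.752500
  f(c_2) = f(0.752500) = -0.135201
  f(a) × f(c) < 0, new interval: [0.415000, 0.752500]
Iteration 3:
  c_3 = (0.415000 + 0.752500)/2 = 0.583750
  f(c_3) = f(0.583750) = 0.041499
  f(a) × f(c) ≥ 0, new interval: [0.583750, 0.752500]
Iteration 4:
  c_4 = (0.583750 + 0.752500)/2 = 0.668125
  f(c_4) = f(0.668125) = -0.053798
  f(a) × f(c) < 0, new interval: [0.583750, 0.668125]
Iteration 5:
  c_5 = (0.583750 + 0.668125)/2 = 0.625938
  f(c_5) = f(0.625938) = -0.007814
  f(a) × f(c) < 0, new interval: [0.583750, 0.625938]
Iteration 6:
  c_6 = (0.583750 + 0.625938)/2 = 0.604844
  f(c_6) = f(0.604844) = 0.016435
  f(a) × f(c) ≥ 0, new interval: [0.604844, 0.625938]

After 6 iteration(s), the approximation is c_6 = 0.604844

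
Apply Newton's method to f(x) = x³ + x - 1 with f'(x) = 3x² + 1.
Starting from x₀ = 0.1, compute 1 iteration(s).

f(x) = x³ + x - 1
f'(x) = 3x² + 1
x₀ = 0.1

Newton-Raphson formula: x_{n+1} = x_n - f(x_n)/f'(x_n)

Iteration 1:
  f(0.100000) = -0.899000
  f'(0.100000) = 1.030000
  x_1 = 0.100000 - (-0.899000)/1.030000 = 0.972816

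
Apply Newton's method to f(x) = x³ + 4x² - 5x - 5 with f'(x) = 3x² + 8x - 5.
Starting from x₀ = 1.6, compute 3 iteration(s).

f(x) = x³ + 4x² - 5x - 5
f'(x) = 3x² + 8x - 5
x₀ = 1.6

Newton-Raphson formula: x_{n+1} = x_n - f(x_n)/f'(x_n)

Iteration 1:
  f(1.600000) = 1.336000
  f'(1.600000) = 15.480000
  x_1 = 1.600000 - 1.336000/15.480000 = 1.513695
Iteration 2:
  f(1.513695) = 0.064904
  f'(1.513695) = 13.983379
  x_2 = 1.513695 - 0.064904/13.983379 = 1.509054
Iteration 3:
  f(1.509054) = 0.000184
  f'(1.509054) = 13.904156
  x_3 = 1.509054 - 0.000184/13.904156 = 1.509040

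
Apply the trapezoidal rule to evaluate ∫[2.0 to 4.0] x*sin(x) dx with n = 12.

f(x) = x*sin(x)
a = 2.0, b = 4.0, n = 12
h = (b - a)/n = 0.166667

Trapezoidal rule: (h/2)[f(x₀) + 2f(x₁) + 2f(x₂) + ... + f(xₙ)]

x_0 = 2.0000, f(x_0) = 1.818595, coefficient = 1
x_1 = 2.1667, f(x_1) = 1.793264, coefficient = 2
x_2 = 2.3333, f(x_2) = 1.687200, coefficient = 2
x_3 = 2.5000, f(x_3) = 1.496180, coefficient = 2
x_4 = 2.6667, f(x_4) = 1.219394, coefficient = 2
x_5 = 2.8333, f(x_5) = 0.859635, coefficient = 2
x_6 = 3.0000, f(x_6) = 0.423360, coefficient = 2
x_7 = 3.1667, f(x_7) = -0.079393, coefficient = 2
x_8 = 3.3333, f(x_8) = -0.635227, coefficient = 2
x_9 = 3.5000, f(x_9) = -1.227741, coefficient = 2
x_10 = 3.6667, f(x_10) = -1.838016, coefficient = 2
x_11 = 3.8333, f(x_11) = -2.445202, coefficient = 2
x_12 = 4.0000, f(x_12) = -3.027210, coefficient = 1

I ≈ (0.166667/2) × 1.298295 = 0.108191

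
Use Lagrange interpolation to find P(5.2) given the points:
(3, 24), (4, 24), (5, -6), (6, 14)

Lagrange interpolation formula:
P(x) = Σ yᵢ × Lᵢ(x)
where Lᵢ(x) = Π_{j≠i} (x - xⱼ)/(xᵢ - xⱼ)

L_0(5.2) = (5.2 - 4)/(3 - 4) × (5.2 - 5)/(3 - 5) × (5.2 - 6)/(3 - 6) = 0.032000
L_1(5.2) = (5.2 - 3)/(4 - 3) × (5.2 - 5)/(4 - 5) × (5.2 - 6)/(4 - 6) = -0.176000
L_2(5.2) = (5.2 - 3)/(5 - 3) × (5.2 - 4)/(5 - 4) × (5.2 - 6)/(5 - 6) = 1.056000
L_3(5.2) = (5.2 - 3)/(6 - 3) × (5.2 - 4)/(6 - 4) × (5.2 - 5)/(6 - 5) = 0.088000

P(5.2) = 24×L_0(5.2) + 24×L_1(5.2) + (-6)×L_2(5.2) + 14×L_3(5.2)
P(5.2) = -8.560000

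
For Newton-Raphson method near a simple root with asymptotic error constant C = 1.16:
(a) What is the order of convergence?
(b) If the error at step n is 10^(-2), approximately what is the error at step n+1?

(a) Newton-Raphson has quadratic (order 2) convergence near simple roots.
    This means |e_{n+1}| ≈ C|e_n|².

(b) With |e_n| = 10^(-2) and C = 1.16:
    |e_{n+1}| ≈ 1.16 × (10^(-2))² = 1.16 × 10^(-4)

(a) 2 (quadratic); (b) |e_{n+1}| ≈ 1.160e-04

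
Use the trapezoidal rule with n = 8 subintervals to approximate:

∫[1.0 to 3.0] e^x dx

f(x) = e^x
a = 1.0, b = 3.0, n = 8
h = (b - a)/n = 0.250000

Trapezoidal rule: (h/2)[f(x₀) + 2f(x₁) + 2f(x₂) + ... + f(xₙ)]

x_0 = 1.0000, f(x_0) = 2.718282, coefficient = 1
x_1 = 1.2500, f(x_1) = 3.490343, coefficient = 2
x_2 = 1.5000, f(x_2) = 4.481689, coefficient = 2
x_3 = 1.7500, f(x_3) = 5.754603, coefficient = 2
x_4 = 2.0000, f(x_4) = 7.389056, coefficient = 2
x_5 = 2.2500, f(x_5) = 9.487736, coefficient = 2
x_6 = 2.5000, f(x_6) = 12.182494, coefficient = 2
x_7 = 2.7500, f(x_7) = 15.642632, coefficient = 2
x_8 = 3.0000, f(x_8) = 20.085537, coefficient = 1

I ≈ (0.250000/2) × 139.660924 = 17.457615
Exact value: 17.367255
Error: 0.090360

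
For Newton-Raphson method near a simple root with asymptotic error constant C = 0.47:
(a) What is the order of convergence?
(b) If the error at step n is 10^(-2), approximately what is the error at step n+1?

(a) Newton-Raphson has quadratic (order 2) convergence near simple roots.
    This means |e_{n+1}| ≈ C|e_n|².

(b) With |e_n| = 10^(-2) and C = 0.47:
    |e_{n+1}| ≈ 0.47 × (10^(-2))² = 0.47 × 10^(-4)

(a) 2 (quadratic); (b) |e_{n+1}| ≈ 4.700e-05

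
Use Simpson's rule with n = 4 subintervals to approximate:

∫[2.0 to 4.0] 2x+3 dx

f(x) = 2x+3
a = 2.0, b = 4.0, n = 4
h = (b - a)/n = 0.500000

Simpson's rule: (h/3)[f(x₀) + 4f(x₁) + 2f(x₂) + ... + f(xₙ)]

x_0 = 2.0000, f(x_0) = 7.000000, coefficient = 1
x_1 = 2.5000, f(x_1) = 8.000000, coefficient = 4
x_2 = 3.0000, f(x_2) = 9.000000, coefficient = 2
x_3 = 3.5000, f(x_3) = 10.000000, coefficient = 4
x_4 = 4.0000, f(x_4) = 11.000000, coefficient = 1

I ≈ (0.500000/3) × 108.000000 = 18.000000
Exact value: 18.000000
Error: 0.000000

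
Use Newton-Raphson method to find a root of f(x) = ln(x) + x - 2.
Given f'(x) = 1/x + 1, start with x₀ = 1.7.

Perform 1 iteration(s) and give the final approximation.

f(x) = ln(x) + x - 2
f'(x) = 1/x + 1
x₀ = 1.7

Newton-Raphson formula: x_{n+1} = x_n - f(x_n)/f'(x_n)

Iteration 1:
  f(1.700000) = 0.230628
  f'(1.700000) = 1.588235
  x_1 = 1.700000 - 0.230628/1.588235 = 1.554790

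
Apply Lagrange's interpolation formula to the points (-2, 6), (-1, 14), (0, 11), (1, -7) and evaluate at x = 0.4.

Lagrange interpolation formula:
P(x) = Σ yᵢ × Lᵢ(x)
where Lᵢ(x) = Π_{j≠i} (x - xⱼ)/(xᵢ - xⱼ)

L_0(0.4) = (0.4 - (-1))/(-2 - (-1)) × (0.4 - 0)/(-2 - 0) × (0.4 - 1)/(-2 - 1) = 0.056000
L_1(0.4) = (0.4 - (-2))/(-1 - (-2)) × (0.4 - 0)/(-1 - 0) × (0.4 - 1)/(-1 - 1) = -0.288000
L_2(0.4) = (0.4 - (-2))/(0 - (-2)) × (0.4 - (-1))/(0 - (-1)) × (0.4 - 1)/(0 - 1) = 1.008000
L_3(0.4) = (0.4 - (-2))/(1 - (-2)) × (0.4 - (-1))/(1 - (-1)) × (0.4 - 0)/(1 - 0) = 0.224000

P(0.4) = 6×L_0(0.4) + 14×L_1(0.4) + 11×L_2(0.4) + (-7)×L_3(0.4)
P(0.4) = 5.824000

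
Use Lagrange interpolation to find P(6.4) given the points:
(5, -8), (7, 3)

Lagrange interpolation formula:
P(x) = Σ yᵢ × Lᵢ(x)
where Lᵢ(x) = Π_{j≠i} (x - xⱼ)/(xᵢ - xⱼ)

L_0(6.4) = (6.4 - 7)/(5 - 7) = 0.300000
L_1(6.4) = (6.4 - 5)/(7 - 5) = 0.700000

P(6.4) = (-8)×L_0(6.4) + 3×L_1(6.4)
P(6.4) = -0.300000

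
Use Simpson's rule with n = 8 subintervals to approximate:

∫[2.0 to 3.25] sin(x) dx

f(x) = sin(x)
a = 2.0, b = 3.25, n = 8
h = (b - a)/n = 0.156250

Simpson's rule: (h/3)[f(x₀) + 4f(x₁) + 2f(x₂) + ... + f(xₙ)]

x_0 = 2.0000, f(x_0) = 0.909297, coefficient = 1
x_1 = 2.1562, f(x_1) = 0.833461, coefficient = 4
x_2 = 2.3125, f(x_2) = 0.737319, coefficient = 2
x_3 = 2.4688, f(x_3) = 0.623212, coefficient = 4
x_4 = 2.6250, f(x_4) = 0.493920, coefficient = 2
x_5 = 2.7812, f(x_5) = 0.352595, coefficient = 4
x_6 = 2.9375, f(x_6) = 0.202679, coefficient = 2
x_7 = 3.0938, f(x_7) = 0.047824, coefficient = 4
x_8 = 3.2500, f(x_8) = -0.108195, coefficient = 1

I ≈ (0.156250/3) × 11.097307 = 0.577985
Exact value: 0.577983
Error: 0.000002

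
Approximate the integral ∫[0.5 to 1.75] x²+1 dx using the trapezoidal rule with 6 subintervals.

f(x) = x²+1
a = 0.5, b = 1.75, n = 6
h = (b - a)/n = 0.208333

Trapezoidal rule: (h/2)[f(x₀) + 2f(x₁) + 2f(x₂) + ... + f(xₙ)]

x_0 = 0.5000, f(x_0) = 1.250000, coefficient = 1
x_1 = 0.7083, f(x_1) = 1.501736, coefficient = 2
x_2 = 0.9167, f(x_2) = 1.840278, coefficient = 2
x_3 = 1.1250, f(x_3) = 2.265625, coefficient = 2
x_4 = 1.3333, f(x_4) = 2.777778, coefficient = 2
x_5 = 1.5417, f(x_5) = 3.376736, coefficient = 2
x_6 = 1.7500, f(x_6) = 4.062500, coefficient = 1

I ≈ (0.208333/2) × 28.836806 = 3.003834
Exact value: 2.994792
Error: 0.009042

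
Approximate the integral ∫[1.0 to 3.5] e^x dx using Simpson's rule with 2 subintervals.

f(x) = e^x
a = 1.0, b = 3.5, n = 2
h = (b - a)/n = 1.250000

Simpson's rule: (h/3)[f(x₀) + 4f(x₁) + 2f(x₂) + ... + f(xₙ)]

x_0 = 1.0000, f(x_0) = 2.718282, coefficient = 1
x_1 = 2.2500, f(x_1) = 9.487736, coefficient = 4
x_2 = 3.5000, f(x_2) = 33.115452, coefficient = 1

I ≈ (1.250000/3) × 73.784677 = 30.743615
Exact value: 30.397170
Error: 0.346445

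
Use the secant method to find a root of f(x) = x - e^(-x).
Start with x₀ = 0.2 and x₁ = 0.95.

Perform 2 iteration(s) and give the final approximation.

f(x) = x - e^(-x)
x₀ = 0.2, x₁ = 0.95

Secant formula: x_{n+1} = x_n - f(x_n)(x_n - x_{n-1})/(f(x_n) - f(x_{n-1}))

Iteration 1:
  f(0.200000) = -0.618731
  f(0.950000) = 0.563259
  x_2 = 0.950000 - 0.563259×(0.950000 - 0.200000)/(0.563259 - (-0.618731))
       = 0.592599
Iteration 2:
  f(0.950000) = 0.563259
  f(0.592599) = 0.039711
  x_3 = 0.592599 - 0.039711×(0.592599 - 0.950000)/(0.039711 - 0.563259)
       = 0.565491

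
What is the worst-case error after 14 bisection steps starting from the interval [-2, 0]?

Bisection error bound: |error| ≤ (b-a)/2^n
|error| ≤ (0 - (-2))/2^14 = 2/2^14
|error| ≤ 0.0001220703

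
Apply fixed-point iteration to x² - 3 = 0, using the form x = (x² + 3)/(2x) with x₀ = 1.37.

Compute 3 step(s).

Equation: x² - 3 = 0
Fixed-point form: x = (x² + 3)/(2x)
x₀ = 1.37

x_1 = g(1.370000) = 1.779891
x_2 = g(1.779891) = 1.732694
x_3 = g(1.732694) = 1.732051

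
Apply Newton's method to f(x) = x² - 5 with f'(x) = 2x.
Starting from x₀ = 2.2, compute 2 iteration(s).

f(x) = x² - 5
f'(x) = 2x
x₀ = 2.2

Newton-Raphson formula: x_{n+1} = x_n - f(x_n)/f'(x_n)

Iteration 1:
  f(2.200000) = -0.160000
  f'(2.200000) = 4.400000
  x_1 = 2.200000 - (-0.160000)/4.400000 = 2.236364
Iteration 2:
  f(2.236364) = 0.001322
  f'(2.236364) = 4.472727
  x_2 = 2.236364 - 0.001322/4.472727 = 2.236068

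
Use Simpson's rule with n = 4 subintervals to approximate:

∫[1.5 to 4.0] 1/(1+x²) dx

f(x) = 1/(1+x²)
a = 1.5, b = 4.0, n = 4
h = (b - a)/n = 0.625000

Simpson's rule: (h/3)[f(x₀) + 4f(x₁) + 2f(x₂) + ... + f(xₙ)]

x_0 = 1.5000, f(x_0) = 0.307692, coefficient = 1
x_1 = 2.1250, f(x_1) = 0.181303, coefficient = 4
x_2 = 2.7500, f(x_2) = 0.116788, coefficient = 2
x_3 = 3.3750, f(x_3) = 0.080706, coefficient = 4
x_4 = 4.0000, f(x_4) = 0.058824, coefficient = 1

I ≈ (0.625000/3) × 1.648130 = 0.343360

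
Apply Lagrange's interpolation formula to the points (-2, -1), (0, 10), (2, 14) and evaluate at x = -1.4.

Lagrange interpolation formula:
P(x) = Σ yᵢ × Lᵢ(x)
where Lᵢ(x) = Π_{j≠i} (x - xⱼ)/(xᵢ - xⱼ)

L_0(-1.4) = (-1.4 - 0)/(-2 - 0) × (-1.4 - 2)/(-2 - 2) = 0.595000
L_1(-1.4) = (-1.4 - (-2))/(0 - (-2)) × (-1.4 - 2)/(0 - 2) = 0.510000
L_2(-1.4) = (-1.4 - (-2))/(2 - (-2)) × (-1.4 - 0)/(2 - 0) = -0.105000

P(-1.4) = (-1)×L_0(-1.4) + 10×L_1(-1.4) + 14×L_2(-1.4)
P(-1.4) = 3.035000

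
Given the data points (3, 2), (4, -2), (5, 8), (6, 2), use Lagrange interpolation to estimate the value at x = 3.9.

Lagrange interpolation formula:
P(x) = Σ yᵢ × Lᵢ(x)
where Lᵢ(x) = Π_{j≠i} (x - xⱼ)/(xᵢ - xⱼ)

L_0(3.9) = (3.9 - 4)/(3 - 4) × (3.9 - 5)/(3 - 5) × (3.9 - 6)/(3 - 6) = 0.038500
L_1(3.9) = (3.9 - 3)/(4 - 3) × (3.9 - 5)/(4 - 5) × (3.9 - 6)/(4 - 6) = 1.039500
L_2(3.9) = (3.9 - 3)/(5 - 3) × (3.9 - 4)/(5 - 4) × (3.9 - 6)/(5 - 6) = -0.094500
L_3(3.9) = (3.9 - 3)/(6 - 3) × (3.9 - 4)/(6 - 4) × (3.9 - 5)/(6 - 5) = 0.016500

P(3.9) = 2×L_0(3.9) + (-2)×L_1(3.9) + 8×L_2(3.9) + 2×L_3(3.9)
P(3.9) = -2.725000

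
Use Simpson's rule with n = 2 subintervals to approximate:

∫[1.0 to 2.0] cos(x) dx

f(x) = cos(x)
a = 1.0, b = 2.0, n = 2
h = (b - a)/n = 0.500000

Simpson's rule: (h/3)[f(x₀) + 4f(x₁) + 2f(x₂) + ... + f(xₙ)]

x_0 = 1.0000, f(x_0) = 0.540302, coefficient = 1
x_1 = 1.5000, f(x_1) = 0.070737, coefficient = 4
x_2 = 2.0000, f(x_2) = -0.416147, coefficient = 1

I ≈ (0.500000/3) × 0.407104 = 0.067851
Exact value: 0.067826
Error: 0.000024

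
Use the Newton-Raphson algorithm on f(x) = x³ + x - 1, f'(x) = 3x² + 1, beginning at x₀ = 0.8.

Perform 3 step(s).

f(x) = x³ + x - 1
f'(x) = 3x² + 1
x₀ = 0.8

Newton-Raphson formula: x_{n+1} = x_n - f(x_n)/f'(x_n)

Iteration 1:
  f(0.800000) = 0.312000
  f'(0.800000) = 2.920000
  x_1 = 0.800000 - 0.312000/2.920000 = 0.693151
Iteration 2:
  f(0.693151) = 0.026180
  f'(0.693151) = 2.441374
  x_2 = 0.693151 - 0.026180/2.441374 = 0.682427
Iteration 3:
  f(0.682427) = 0.000238
  f'(0.682427) = 2.397120
  x_3 = 0.682427 - 0.000238/2.397120 = 0.682328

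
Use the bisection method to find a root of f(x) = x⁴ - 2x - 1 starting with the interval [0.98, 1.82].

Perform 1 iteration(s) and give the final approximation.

f(x) = x⁴ - 2x - 1
Initial interval: [0.98, 1.82]

Iteration 1:
  c_1 = (0.980000 + 1.820000)/2 = 1.400000
  f(c_1) = f(1.400000) = 0.041600
  f(a) × f(c) < 0, new interval: [0.980000, 1.400000]

After 1 iteration(s), the approximation is c_1 = 1.400000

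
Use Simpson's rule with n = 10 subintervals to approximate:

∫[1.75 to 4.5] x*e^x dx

f(x) = x*e^x
a = 1.75, b = 4.5, n = 10
h = (b - a)/n = 0.275000

Simpson's rule: (h/3)[f(x₀) + 4f(x₁) + 2f(x₂) + ... + f(xₙ)]

x_0 = 1.7500, f(x_0) = 10.070555, coefficient = 1
x_1 = 2.0250, f(x_1) = 15.341625, coefficient = 4
x_2 = 2.3000, f(x_2) = 22.940620, coefficient = 2
x_3 = 2.5750, f(x_3) = 33.813142, coefficient = 4
x_4 = 2.8500, f(x_4) = 49.270178, coefficient = 2
x_5 = 3.1250, f(x_5) = 71.124672, coefficient = 4
x_6 = 3.4000, f(x_6) = 101.877940, coefficient = 2
x_7 = 3.6750, f(x_7) = 144.973814, coefficient = 4
x_8 = 3.9500, f(x_8) = 205.144699, coefficient = 2
x_9 = 4.2250, f(x_9) = 288.882277, coefficient = 4
x_10 = 4.5000, f(x_10) = 405.077091, coefficient = 1

I ≈ (0.275000/3) × 3390.156639 = 310.764359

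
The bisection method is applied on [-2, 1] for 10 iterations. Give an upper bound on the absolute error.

Bisection error bound: |error| ≤ (b-a)/2^n
|error| ≤ (1 - (-2))/2^10 = 3/2^10
|error| ≤ 0.0029296875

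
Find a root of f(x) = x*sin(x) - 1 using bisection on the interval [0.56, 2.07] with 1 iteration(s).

f(x) = x*sin(x) - 1
Initial interval: [0.56, 2.07]

Iteration 1:
  c_1 = (0.560000 + 2.070000)/2 = 1.315000
  f(c_1) = f(1.315000) = 0.272213
  f(a) × f(c) < 0, new interval: [0.560000, 1.315000]

After 1 iteration(s), the approximation is c_1 = 1.315000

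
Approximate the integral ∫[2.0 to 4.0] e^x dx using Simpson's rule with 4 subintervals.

f(x) = e^x
a = 2.0, b = 4.0, n = 4
h = (b - a)/n = 0.500000

Simpson's rule: (h/3)[f(x₀) + 4f(x₁) + 2f(x₂) + ... + f(xₙ)]

x_0 = 2.0000, f(x_0) = 7.389056, coefficient = 1
x_1 = 2.5000, f(x_1) = 12.182494, coefficient = 4
x_2 = 3.0000, f(x_2) = 20.085537, coefficient = 2
x_3 = 3.5000, f(x_3) = 33.115452, coefficient = 4
x_4 = 4.0000, f(x_4) = 54.598150, coefficient = 1

I ≈ (0.500000/3) × 283.350064 = 47.225011
Exact value: 47.209094
Error: 0.015917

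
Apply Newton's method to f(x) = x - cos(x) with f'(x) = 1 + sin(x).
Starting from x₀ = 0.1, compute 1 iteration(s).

f(x) = x - cos(x)
f'(x) = 1 + sin(x)
x₀ = 0.1

Newton-Raphson formula: x_{n+1} = x_n - f(x_n)/f'(x_n)

Iteration 1:
  f(0.100000) = -0.895004
  f'(0.100000) = 1.099833
  x_1 = 0.100000 - (-0.895004)/1.099833 = 0.913763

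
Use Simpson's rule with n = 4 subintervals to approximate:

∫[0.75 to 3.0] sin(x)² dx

f(x) = sin(x)²
a = 0.75, b = 3.0, n = 4
h = (b - a)/n = 0.562500

Simpson's rule: (h/3)[f(x₀) + 4f(x₁) + 2f(x₂) + ... + f(xₙ)]

x_0 = 0.7500, f(x_0) = 0.464631, coefficient = 1
x_1 = 1.3125, f(x_1) = 0.934754, coefficient = 4
x_2 = 1.8750, f(x_2) = 0.910280, coefficient = 2
x_3 = 2.4375, f(x_3) = 0.419052, coefficient = 4
x_4 = 3.0000, f(x_4) = 0.019915, coefficient = 1

I ≈ (0.562500/3) × 7.720329 = 1.447562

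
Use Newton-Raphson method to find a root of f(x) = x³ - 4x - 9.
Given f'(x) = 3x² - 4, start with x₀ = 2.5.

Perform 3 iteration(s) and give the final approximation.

f(x) = x³ - 4x - 9
f'(x) = 3x² - 4
x₀ = 2.5

Newton-Raphson formula: x_{n+1} = x_n - f(x_n)/f'(x_n)

Iteration 1:
  f(2.500000) = -3.375000
  f'(2.500000) = 14.750000
  x_1 = 2.500000 - (-3.375000)/14.750000 = 2.728814
Iteration 2:
  f(2.728814) = 0.404647
  f'(2.728814) = 18.339270
  x_2 = 2.728814 - 0.404647/18.339270 = 2.706749
Iteration 3:
  f(2.706749) = 0.003975
  f'(2.706749) = 17.979471
  x_3 = 2.706749 - 0.003975/17.979471 = 2.706528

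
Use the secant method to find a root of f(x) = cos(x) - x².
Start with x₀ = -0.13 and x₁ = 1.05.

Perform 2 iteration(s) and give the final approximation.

f(x) = cos(x) - x²
x₀ = -0.13, x₁ = 1.05

Secant formula: x_{n+1} = x_n - f(x_n)(x_n - x_{n-1})/(f(x_n) - f(x_{n-1}))

Iteration 1:
  f(-0.130000) = 0.974662
  f(1.050000) = -0.604929
  x_2 = 1.050000 - (-0.604929)×(1.050000 - (-0.130000))/(-0.604929 - 0.974662)
       = 0.598101
Iteration 2:
  f(1.050000) = -0.604929
  f(0.598101) = 0.468682
  x_3 = 0.598101 - 0.468682×(0.598101 - 1.050000)/(0.468682 - (-0.604929))
       = 0.795376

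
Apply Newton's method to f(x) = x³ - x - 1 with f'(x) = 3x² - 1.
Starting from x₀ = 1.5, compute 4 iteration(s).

f(x) = x³ - x - 1
f'(x) = 3x² - 1
x₀ = 1.5

Newton-Raphson formula: x_{n+1} = x_n - f(x_n)/f'(x_n)

Iteration 1:
  f(1.500000) = 0.875000
  f'(1.500000) = 5.750000
  x_1 = 1.500000 - 0.875000/5.750000 = 1.347826
Iteration 2:
  f(1.347826) = 0.100682
  f'(1.347826) = 4.449905
  x_2 = 1.347826 - 0.100682/4.449905 = 1.325200
Iteration 3:
  f(1.325200) = 0.002058
  f'(1.325200) = 4.268468
  x_3 = 1.325200 - 0.002058/4.268468 = 1.324718
Iteration 4:
  f(1.324718) = 0.000001
  f'(1.324718) = 4.264635
  x_4 = 1.324718 - 0.000001/4.264635 = 1.324718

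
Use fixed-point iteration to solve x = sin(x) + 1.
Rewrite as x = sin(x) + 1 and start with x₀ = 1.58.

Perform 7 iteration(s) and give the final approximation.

Equation: x = sin(x) + 1
Fixed-point form: x = sin(x) + 1
x₀ = 1.58

x_1 = g(1.580000) = 1.999958
x_2 = g(1.999958) = 1.909315
x_3 = g(1.909315) = 1.943248
x_4 = g(1.943248) = 1.931438
x_5 = g(1.931438) = 1.935671
x_6 = g(1.935671) = 1.934169
x_7 = g(1.934169) = 1.934704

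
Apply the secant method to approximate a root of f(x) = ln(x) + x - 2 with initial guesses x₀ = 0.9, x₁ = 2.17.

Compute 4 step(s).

f(x) = ln(x) + x - 2
x₀ = 0.9, x₁ = 2.17

Secant formula: x_{n+1} = x_n - f(x_n)(x_n - x_{n-1})/(f(x_n) - f(x_{n-1}))

Iteration 1:
  f(0.900000) = -1.205361
  f(2.170000) = 0.944727
  x_2 = 2.170000 - 0.944727×(2.170000 - 0.900000)/(0.944727 - (-1.205361))
       = 1.611975
Iteration 2:
  f(2.170000) = 0.944727
  f(1.611975) = 0.089435
  x_3 = 1.611975 - 0.089435×(1.611975 - 2.170000)/(0.089435 - 0.944727)
       = 1.553624
Iteration 3:
  f(1.611975) = 0.089435
  f(1.553624) = -0.005785
  x_4 = 1.553624 - (-0.005785)×(1.553624 - 1.611975)/(-0.005785 - 0.089435)
       = 1.557169
Iteration 4:
  f(1.553624) = -0.005785
  f(1.557169) = 0.000039
  x_5 = 1.557169 - 0.000039×(1.557169 - 1.553624)/(0.000039 - (-0.005785))
       = 1.557146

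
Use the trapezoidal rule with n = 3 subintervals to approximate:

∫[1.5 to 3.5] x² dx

f(x) = x²
a = 1.5, b = 3.5, n = 3
h = (b - a)/n = 0.666667

Trapezoidal rule: (h/2)[f(x₀) + 2f(x₁) + 2f(x₂) + ... + f(xₙ)]

x_0 = 1.5000, f(x_0) = 2.250000, coefficient = 1
x_1 = 2.1667, f(x_1) = 4.694444, coefficient = 2
x_2 = 2.8333, f(x_2) = 8.027778, coefficient = 2
x_3 = 3.5000, f(x_3) = 12.250000, coefficient = 1

I ≈ (0.666667/2) × 39.944444 = 13.314815
Exact value: 13.166667
Error: 0.148148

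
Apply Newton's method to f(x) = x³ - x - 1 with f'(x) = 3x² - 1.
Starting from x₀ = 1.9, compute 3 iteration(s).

f(x) = x³ - x - 1
f'(x) = 3x² - 1
x₀ = 1.9

Newton-Raphson formula: x_{n+1} = x_n - f(x_n)/f'(x_n)

Iteration 1:
  f(1.900000) = 3.959000
  f'(1.900000) = 9.830000
  x_1 = 1.900000 - 3.959000/9.830000 = 1.497253
Iteration 2:
  f(1.497253) = 0.859240
  f'(1.497253) = 5.725302
  x_2 = 1.497253 - 0.859240/5.725302 = 1.347176
Iteration 3:
  f(1.347176) = 0.097789
  f'(1.347176) = 4.444646
  x_3 = 1.347176 - 0.097789/4.444646 = 1.325174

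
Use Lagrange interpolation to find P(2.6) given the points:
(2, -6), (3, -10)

Lagrange interpolation formula:
P(x) = Σ yᵢ × Lᵢ(x)
where Lᵢ(x) = Π_{j≠i} (x - xⱼ)/(xᵢ - xⱼ)

L_0(2.6) = (2.6 - 3)/(2 - 3) = 0.400000
L_1(2.6) = (2.6 - 2)/(3 - 2) = 0.600000

P(2.6) = (-6)×L_0(2.6) + (-10)×L_1(2.6)
P(2.6) = -8.400000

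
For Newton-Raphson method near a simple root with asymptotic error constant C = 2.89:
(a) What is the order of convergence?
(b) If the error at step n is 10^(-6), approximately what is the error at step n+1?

(a) Newton-Raphson has quadratic (order 2) convergence near simple roots.
    This means |e_{n+1}| ≈ C|e_n|².

(b) With |e_n| = 10^(-6) and C = 2.89:
    |e_{n+1}| ≈ 2.89 × (10^(-6))² = 2.89 × 10^(-12)

(a) 2 (quadratic); (b) |e_{n+1}| ≈ 2.890e-12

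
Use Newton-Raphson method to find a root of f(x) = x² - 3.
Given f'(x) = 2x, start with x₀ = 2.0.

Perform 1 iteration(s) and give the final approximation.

f(x) = x² - 3
f'(x) = 2x
x₀ = 2.0

Newton-Raphson formula: x_{n+1} = x_n - f(x_n)/f'(x_n)

Iteration 1:
  f(2.000000) = 1.000000
  f'(2.000000) = 4.000000
  x_1 = 2.000000 - 1.000000/4.000000 = 1.750000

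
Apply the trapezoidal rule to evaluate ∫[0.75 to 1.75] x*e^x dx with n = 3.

f(x) = x*e^x
a = 0.75, b = 1.75, n = 3
h = (b - a)/n = 0.333333

Trapezoidal rule: (h/2)[f(x₀) + 2f(x₁) + 2f(x₂) + ... + f(xₙ)]

x_0 = 0.7500, f(x_0) = 1.587750, coefficient = 1
x_1 = 1.0833, f(x_1) = 3.200721, coefficient = 2
x_2 = 1.4167, f(x_2) = 5.841417, coefficient = 2
x_3 = 1.7500, f(x_3) = 10.070555, coefficient = 1

I ≈ (0.333333/2) × 29.742580 = 4.957097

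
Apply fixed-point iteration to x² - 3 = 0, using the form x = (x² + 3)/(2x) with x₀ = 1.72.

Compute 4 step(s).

Equation: x² - 3 = 0
Fixed-point form: x = (x² + 3)/(2x)
x₀ = 1.72

x_1 = g(1.720000) = 1.732093
x_2 = g(1.732093) = 1.732051
x_3 = g(1.732051) = 1.732051
x_4 = g(1.732051) = 1.732051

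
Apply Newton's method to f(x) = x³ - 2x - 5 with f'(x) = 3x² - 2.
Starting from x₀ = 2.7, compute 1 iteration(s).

f(x) = x³ - 2x - 5
f'(x) = 3x² - 2
x₀ = 2.7

Newton-Raphson formula: x_{n+1} = x_n - f(x_n)/f'(x_n)

Iteration 1:
  f(2.700000) = 9.283000
  f'(2.700000) = 19.870000
  x_1 = 2.700000 - 9.283000/19.870000 = 2.232813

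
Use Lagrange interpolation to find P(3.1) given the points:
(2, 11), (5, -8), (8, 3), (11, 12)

Lagrange interpolation formula:
P(x) = Σ yᵢ × Lᵢ(x)
where Lᵢ(x) = Π_{j≠i} (x - xⱼ)/(xᵢ - xⱼ)

L_0(3.1) = (3.1 - 5)/(2 - 5) × (3.1 - 8)/(2 - 8) × (3.1 - 11)/(2 - 11) = 0.454006
L_1(3.1) = (3.1 - 2)/(5 - 2) × (3.1 - 8)/(5 - 8) × (3.1 - 11)/(5 - 11) = 0.788537
L_2(3.1) = (3.1 - 2)/(8 - 2) × (3.1 - 5)/(8 - 5) × (3.1 - 11)/(8 - 11) = -0.305759
L_3(3.1) = (3.1 - 2)/(11 - 2) × (3.1 - 5)/(11 - 5) × (3.1 - 8)/(11 - 8) = 0.063216

P(3.1) = 11×L_0(3.1) + (-8)×L_1(3.1) + 3×L_2(3.1) + 12×L_3(3.1)
P(3.1) = -1.472914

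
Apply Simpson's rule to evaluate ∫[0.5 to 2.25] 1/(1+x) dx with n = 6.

f(x) = 1/(1+x)
a = 0.5, b = 2.25, n = 6
h = (b - a)/n = 0.291667

Simpson's rule: (h/3)[f(x₀) + 4f(x₁) + 2f(x₂) + ... + f(xₙ)]

x_0 = 0.5000, f(x_0) = 0.666667, coefficient = 1
x_1 = 0.7917, f(x_1) = 0.558140, coefficient = 4
x_2 = 1.0833, f(x_2) = 0.480000, coefficient = 2
x_3 = 1.3750, f(x_3) = 0.421053, coefficient = 4
x_4 = 1.6667, f(x_4) = 0.375000, coefficient = 2
x_5 = 1.9583, f(x_5) = 0.338028, coefficient = 4
x_6 = 2.2500, f(x_6) = 0.307692, coefficient = 1

I ≈ (0.291667/3) × 7.953240 = 0.773232
Exact value: 0.773190
Error: 0.000042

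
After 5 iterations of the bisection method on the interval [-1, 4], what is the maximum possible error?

Bisection error bound: |error| ≤ (b-a)/2^n
|error| ≤ (4 - (-1))/2^5 = 5/2^5
|error| ≤ 0.1562500000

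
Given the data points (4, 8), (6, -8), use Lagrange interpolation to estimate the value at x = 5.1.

Lagrange interpolation formula:
P(x) = Σ yᵢ × Lᵢ(x)
where Lᵢ(x) = Π_{j≠i} (x - xⱼ)/(xᵢ - xⱼ)

L_0(5.1) = (5.1 - 6)/(4 - 6) = 0.450000
L_1(5.1) = (5.1 - 4)/(6 - 4) = 0.550000

P(5.1) = 8×L_0(5.1) + (-8)×L_1(5.1)
P(5.1) = -0.800000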